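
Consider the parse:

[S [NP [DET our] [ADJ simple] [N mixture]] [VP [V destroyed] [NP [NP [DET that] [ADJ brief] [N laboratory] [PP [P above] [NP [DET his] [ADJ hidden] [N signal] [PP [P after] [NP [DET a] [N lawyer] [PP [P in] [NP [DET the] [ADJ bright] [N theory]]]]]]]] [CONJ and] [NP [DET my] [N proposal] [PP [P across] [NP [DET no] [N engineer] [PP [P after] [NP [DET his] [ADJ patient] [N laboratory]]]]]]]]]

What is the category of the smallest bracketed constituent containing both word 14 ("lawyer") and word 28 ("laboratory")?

NP

The smallest bracket enclosing both words is [NP that brief laboratory above his hidden signal after a lawyer in the bright theory and my proposal across no engineer after his patient laboratory], so the label is NP.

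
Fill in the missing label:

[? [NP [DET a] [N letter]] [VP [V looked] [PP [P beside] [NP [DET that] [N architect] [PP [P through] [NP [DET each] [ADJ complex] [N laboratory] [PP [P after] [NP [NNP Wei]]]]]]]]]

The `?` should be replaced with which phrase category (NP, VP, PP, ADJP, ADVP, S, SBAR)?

S

The `?` node immediately contains: NP, VP. That is the internal structure of a clause, so the label is S.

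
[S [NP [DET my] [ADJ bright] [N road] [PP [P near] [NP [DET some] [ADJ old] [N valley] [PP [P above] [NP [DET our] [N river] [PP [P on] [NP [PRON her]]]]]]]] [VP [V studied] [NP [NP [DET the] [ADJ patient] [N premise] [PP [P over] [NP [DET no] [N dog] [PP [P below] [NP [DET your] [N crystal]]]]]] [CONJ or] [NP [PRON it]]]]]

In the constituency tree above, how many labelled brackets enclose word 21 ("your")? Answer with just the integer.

Counting open brackets not yet closed at "your": [S [VP [NP [NP [PP [NP [PP [NP [DET = 9.

9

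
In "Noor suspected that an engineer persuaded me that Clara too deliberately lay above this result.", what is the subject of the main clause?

Noor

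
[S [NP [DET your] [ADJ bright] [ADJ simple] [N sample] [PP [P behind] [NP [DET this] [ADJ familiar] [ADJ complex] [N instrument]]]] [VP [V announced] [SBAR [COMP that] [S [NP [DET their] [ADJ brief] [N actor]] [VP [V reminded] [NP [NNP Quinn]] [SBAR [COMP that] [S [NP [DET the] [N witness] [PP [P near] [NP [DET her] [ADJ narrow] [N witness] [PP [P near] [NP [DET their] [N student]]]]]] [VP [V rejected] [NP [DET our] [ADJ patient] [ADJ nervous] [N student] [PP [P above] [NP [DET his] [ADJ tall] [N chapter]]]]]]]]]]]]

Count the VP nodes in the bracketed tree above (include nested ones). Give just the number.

3

Listing each VP by its span: [VP announced that their brief actor reminded Quinn that the witness near her narrow witness near their student rejected our patient nervous student above his tall chapter]; [VP reminded Quinn that the witness near her narrow witness near their student rejected our patient nervous student above his tall chapter]; [VP rejected our patient nervous student above his tall chapter] — that makes 3.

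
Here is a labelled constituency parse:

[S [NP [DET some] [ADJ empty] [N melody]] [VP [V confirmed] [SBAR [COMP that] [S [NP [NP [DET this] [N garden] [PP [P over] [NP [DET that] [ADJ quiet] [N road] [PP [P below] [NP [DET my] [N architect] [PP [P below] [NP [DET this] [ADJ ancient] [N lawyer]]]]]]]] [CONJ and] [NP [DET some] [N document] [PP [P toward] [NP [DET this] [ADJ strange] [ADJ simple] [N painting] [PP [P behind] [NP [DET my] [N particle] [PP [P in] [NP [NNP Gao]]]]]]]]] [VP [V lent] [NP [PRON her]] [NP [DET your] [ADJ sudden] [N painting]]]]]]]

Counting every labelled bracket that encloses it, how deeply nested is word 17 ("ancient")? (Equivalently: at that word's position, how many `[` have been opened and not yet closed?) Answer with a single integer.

Counting open brackets not yet closed at "ancient": [S [VP [SBAR [S [NP [NP [PP [NP [PP [NP [PP [NP [ADJ = 13.

13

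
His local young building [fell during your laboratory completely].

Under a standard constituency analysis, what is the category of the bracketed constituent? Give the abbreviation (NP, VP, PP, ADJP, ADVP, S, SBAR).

VP

The span is built around the verb "fell" — a verb phrase (VP).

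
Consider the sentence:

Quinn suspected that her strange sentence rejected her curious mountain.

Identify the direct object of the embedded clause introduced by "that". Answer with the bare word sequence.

The verb of the embedded clause introduced by "that" is "rejected"; its direct object is the NP "her curious mountain".

her curious mountain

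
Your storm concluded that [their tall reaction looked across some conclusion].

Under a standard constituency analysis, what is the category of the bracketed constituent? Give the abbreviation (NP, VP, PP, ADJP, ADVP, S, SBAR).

The bracketed span "their tall reaction looked across some conclusion" is headed by "looked", making it a clause (S).

S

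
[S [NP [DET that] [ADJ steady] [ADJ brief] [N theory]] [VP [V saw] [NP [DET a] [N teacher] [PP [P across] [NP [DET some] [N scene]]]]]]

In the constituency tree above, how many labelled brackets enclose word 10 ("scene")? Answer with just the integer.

Path from the root down to the word: S → VP → NP → PP → NP → N. That is 6 enclosing brackets.

6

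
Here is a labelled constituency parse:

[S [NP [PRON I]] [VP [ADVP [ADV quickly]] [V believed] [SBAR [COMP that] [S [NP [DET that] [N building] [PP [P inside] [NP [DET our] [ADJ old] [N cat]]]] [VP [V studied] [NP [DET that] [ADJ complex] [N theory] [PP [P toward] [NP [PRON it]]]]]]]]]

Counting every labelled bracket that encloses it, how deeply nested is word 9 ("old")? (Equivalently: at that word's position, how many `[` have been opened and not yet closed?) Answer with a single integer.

8

Counting open brackets not yet closed at "old": [S [VP [SBAR [S [NP [PP [NP [ADJ = 8.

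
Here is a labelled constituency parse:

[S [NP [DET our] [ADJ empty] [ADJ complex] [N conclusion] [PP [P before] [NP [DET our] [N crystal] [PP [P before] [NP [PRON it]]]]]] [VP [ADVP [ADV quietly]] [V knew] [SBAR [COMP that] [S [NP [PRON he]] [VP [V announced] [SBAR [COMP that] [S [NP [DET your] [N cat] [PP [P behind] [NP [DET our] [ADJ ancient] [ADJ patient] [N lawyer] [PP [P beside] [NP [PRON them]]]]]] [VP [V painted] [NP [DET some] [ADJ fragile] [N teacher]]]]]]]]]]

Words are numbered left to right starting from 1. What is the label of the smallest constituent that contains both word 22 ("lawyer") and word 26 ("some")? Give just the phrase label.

The smallest bracket enclosing both words is [S your cat behind our ancient patient lawyer beside them painted some fragile teacher], so the label is S.

S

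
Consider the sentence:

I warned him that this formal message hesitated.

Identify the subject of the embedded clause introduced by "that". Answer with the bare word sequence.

this formal message

In the embedded clause introduced by "that" the verb is "hesitated"; the NP preceding it, "this formal message", is the subject.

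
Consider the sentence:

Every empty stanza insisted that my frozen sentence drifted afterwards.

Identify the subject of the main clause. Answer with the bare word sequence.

every empty stanza

In the main clause the verb is "insisted"; the NP preceding it, "every empty stanza", is the subject.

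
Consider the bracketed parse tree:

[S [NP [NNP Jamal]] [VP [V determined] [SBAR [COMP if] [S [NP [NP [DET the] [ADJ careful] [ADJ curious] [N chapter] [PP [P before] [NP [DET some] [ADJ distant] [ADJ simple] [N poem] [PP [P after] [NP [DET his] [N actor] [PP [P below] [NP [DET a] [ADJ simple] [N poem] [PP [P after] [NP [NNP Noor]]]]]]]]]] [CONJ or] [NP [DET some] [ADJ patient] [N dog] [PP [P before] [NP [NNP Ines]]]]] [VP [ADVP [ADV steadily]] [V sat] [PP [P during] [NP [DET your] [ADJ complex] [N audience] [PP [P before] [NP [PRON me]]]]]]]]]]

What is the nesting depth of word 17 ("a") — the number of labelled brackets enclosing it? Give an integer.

The word sits inside DET, which is inside NP, inside PP, inside NP, inside PP, inside NP, inside PP, inside NP, inside NP, inside S, inside SBAR, inside VP, inside S — 13 brackets in all.

13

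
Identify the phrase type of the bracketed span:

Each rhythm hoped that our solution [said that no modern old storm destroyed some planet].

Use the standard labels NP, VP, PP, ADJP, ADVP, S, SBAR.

VP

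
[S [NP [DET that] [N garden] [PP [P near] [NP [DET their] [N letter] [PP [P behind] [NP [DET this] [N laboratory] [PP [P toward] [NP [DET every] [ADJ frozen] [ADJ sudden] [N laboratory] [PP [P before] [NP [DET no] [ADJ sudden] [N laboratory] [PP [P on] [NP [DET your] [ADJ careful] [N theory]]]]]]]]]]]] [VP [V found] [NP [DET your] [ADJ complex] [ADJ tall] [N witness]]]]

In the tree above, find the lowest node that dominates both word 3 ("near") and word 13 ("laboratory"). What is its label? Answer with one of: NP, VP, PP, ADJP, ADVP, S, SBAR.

PP

The smallest bracket enclosing both words is [PP near their letter behind this laboratory toward every frozen sudden laboratory before no sudden laboratory on your careful theory], so the label is PP.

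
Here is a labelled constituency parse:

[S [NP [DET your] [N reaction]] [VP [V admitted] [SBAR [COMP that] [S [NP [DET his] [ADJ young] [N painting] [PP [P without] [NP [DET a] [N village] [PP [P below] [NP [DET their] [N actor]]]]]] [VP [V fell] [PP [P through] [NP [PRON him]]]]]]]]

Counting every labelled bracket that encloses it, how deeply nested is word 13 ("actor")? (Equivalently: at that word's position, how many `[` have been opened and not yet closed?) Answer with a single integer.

Path from the root down to the word: S → VP → SBAR → S → NP → PP → NP → PP → NP → N. That is 10 enclosing brackets.

10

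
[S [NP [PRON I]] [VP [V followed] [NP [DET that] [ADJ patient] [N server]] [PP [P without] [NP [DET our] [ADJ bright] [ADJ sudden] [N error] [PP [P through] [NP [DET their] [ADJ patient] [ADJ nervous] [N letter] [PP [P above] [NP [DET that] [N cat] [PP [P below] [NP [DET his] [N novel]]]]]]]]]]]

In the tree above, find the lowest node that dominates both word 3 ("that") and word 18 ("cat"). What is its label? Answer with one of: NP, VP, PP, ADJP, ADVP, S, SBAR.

Word 3 lies under S → VP → NP → DET; word 18 lies under S → VP → PP → NP → PP → NP → PP → NP → N. The lowest shared node is the VP.

VP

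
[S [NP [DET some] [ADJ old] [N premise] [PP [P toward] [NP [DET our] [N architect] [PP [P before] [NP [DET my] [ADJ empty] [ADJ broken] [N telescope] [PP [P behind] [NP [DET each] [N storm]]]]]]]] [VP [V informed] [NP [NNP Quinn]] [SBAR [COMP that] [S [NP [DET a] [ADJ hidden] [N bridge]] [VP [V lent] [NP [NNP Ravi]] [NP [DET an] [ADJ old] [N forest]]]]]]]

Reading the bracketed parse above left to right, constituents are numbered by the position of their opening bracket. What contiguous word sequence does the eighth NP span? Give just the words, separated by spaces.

In left-to-right order the NP constituents are "some old premise toward our architect before my empty broken telescope behind each storm"; "our architect before my empty broken telescope behind each storm"; "my empty broken telescope behind each storm"; "each storm"; "Quinn"; "a hidden bridge"; "Ravi"; "an old forest". Number 8 is "an old forest".

an old forest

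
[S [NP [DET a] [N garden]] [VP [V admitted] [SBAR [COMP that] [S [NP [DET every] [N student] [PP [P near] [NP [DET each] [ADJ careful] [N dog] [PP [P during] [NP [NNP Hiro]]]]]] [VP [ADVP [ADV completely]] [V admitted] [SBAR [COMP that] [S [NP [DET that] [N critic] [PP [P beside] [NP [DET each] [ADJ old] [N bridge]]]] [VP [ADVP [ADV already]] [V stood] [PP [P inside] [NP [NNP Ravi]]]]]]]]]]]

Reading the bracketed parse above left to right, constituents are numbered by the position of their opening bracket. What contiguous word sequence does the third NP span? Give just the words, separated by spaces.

The NP opening brackets appear, in order, over: "a garden"; "every student near each careful dog during Hiro"; "each careful dog during Hiro"; "Hiro"; "that critic beside each old bridge"; "each old bridge"; "Ravi". The third one spans "each careful dog during Hiro".

each careful dog during Hiro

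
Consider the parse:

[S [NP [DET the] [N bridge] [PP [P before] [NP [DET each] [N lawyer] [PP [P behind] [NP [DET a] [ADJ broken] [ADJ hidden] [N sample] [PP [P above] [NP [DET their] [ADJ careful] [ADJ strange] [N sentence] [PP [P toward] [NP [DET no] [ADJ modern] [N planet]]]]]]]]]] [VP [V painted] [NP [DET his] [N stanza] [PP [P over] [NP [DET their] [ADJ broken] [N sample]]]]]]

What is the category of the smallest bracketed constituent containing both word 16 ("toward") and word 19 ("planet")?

Word 16 lies under S → NP → PP → NP → PP → NP → PP → NP → PP → P; word 19 lies under S → NP → PP → NP → PP → NP → PP → NP → PP → NP → N. The lowest shared node is the PP.

PP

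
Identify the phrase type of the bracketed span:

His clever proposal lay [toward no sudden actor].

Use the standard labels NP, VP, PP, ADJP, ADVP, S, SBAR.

PP

The bracketed span "toward no sudden actor" is headed by "toward", making it a prepositional phrase (PP).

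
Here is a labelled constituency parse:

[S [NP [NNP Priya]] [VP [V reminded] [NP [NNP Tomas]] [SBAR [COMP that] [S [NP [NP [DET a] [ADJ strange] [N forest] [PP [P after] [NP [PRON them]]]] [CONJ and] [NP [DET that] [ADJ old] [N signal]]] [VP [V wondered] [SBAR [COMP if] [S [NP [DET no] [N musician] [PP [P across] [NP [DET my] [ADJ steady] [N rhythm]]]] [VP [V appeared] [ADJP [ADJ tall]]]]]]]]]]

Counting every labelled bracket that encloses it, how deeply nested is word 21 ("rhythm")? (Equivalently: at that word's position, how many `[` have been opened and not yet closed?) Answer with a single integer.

Path from the root down to the word: S → VP → SBAR → S → VP → SBAR → S → NP → PP → NP → N. That is 11 enclosing brackets.

11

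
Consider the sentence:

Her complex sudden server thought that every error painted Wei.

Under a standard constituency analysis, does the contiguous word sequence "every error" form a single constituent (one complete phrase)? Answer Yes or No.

The sequence corresponds to a single NP node — the noun phrase "every error".

Yes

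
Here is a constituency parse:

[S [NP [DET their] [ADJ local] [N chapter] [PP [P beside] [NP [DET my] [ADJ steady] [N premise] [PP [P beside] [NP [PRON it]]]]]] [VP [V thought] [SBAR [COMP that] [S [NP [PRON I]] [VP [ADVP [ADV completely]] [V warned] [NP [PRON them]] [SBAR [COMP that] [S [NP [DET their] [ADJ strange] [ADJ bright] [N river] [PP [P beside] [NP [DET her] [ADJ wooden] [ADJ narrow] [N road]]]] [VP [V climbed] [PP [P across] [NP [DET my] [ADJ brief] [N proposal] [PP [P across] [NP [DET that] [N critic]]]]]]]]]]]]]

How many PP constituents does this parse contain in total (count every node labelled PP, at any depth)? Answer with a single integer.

Scanning left to right, an opening `[PP` appears at word positions 4, 8, 21, 27, 31 — 5 in total.

5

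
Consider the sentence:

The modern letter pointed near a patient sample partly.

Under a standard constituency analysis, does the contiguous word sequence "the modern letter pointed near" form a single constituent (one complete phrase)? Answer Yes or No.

No

"the" belongs to the noun phrase "the modern letter" while "near" belongs to the verb phrase "pointed near a patient sample partly"; a span that runs across that boundary is not a single phrase.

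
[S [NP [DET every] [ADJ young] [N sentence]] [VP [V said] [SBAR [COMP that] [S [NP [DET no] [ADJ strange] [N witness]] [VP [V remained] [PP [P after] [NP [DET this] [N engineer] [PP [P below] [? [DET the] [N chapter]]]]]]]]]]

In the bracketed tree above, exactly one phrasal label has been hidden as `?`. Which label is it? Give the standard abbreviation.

Looking at what the `?` directly dominates — DET 'the', N 'chapter' — this is a noun phrase (NP).

NP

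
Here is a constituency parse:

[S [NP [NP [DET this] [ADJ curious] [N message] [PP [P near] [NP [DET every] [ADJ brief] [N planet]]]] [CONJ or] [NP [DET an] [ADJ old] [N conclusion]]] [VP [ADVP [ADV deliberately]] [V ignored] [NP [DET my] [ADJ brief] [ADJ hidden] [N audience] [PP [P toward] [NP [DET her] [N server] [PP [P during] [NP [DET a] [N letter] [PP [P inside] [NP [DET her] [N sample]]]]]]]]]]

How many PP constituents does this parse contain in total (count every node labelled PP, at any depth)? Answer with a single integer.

Scanning left to right, an opening `[PP` appears at word positions 4, 18, 21, 24 — 4 in total.

4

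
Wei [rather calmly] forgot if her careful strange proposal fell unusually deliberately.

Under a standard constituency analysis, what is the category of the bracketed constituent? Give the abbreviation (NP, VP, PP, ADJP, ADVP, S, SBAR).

ADVP

The span is built around the adverb "calmly" — an adverb phrase (ADVP).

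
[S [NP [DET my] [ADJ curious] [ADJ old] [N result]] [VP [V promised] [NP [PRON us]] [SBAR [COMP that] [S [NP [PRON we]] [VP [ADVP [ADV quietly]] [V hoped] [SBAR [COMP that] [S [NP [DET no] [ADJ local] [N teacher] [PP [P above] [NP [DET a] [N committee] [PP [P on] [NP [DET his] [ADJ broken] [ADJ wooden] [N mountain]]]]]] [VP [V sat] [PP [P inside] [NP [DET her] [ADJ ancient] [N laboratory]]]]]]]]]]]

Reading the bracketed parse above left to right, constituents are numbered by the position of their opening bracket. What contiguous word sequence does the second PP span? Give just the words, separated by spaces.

on his broken wooden mountain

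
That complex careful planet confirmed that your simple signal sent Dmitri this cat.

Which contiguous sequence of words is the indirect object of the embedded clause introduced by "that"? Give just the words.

"sent" heads the VP of the embedded clause introduced by "that", and "Dmitri" is its indirect object.

Dmitri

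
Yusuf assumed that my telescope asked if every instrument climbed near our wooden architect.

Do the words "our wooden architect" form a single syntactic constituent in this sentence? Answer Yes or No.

Yes

"our wooden architect" is exactly the noun phrase [NP our wooden architect], a complete constituent.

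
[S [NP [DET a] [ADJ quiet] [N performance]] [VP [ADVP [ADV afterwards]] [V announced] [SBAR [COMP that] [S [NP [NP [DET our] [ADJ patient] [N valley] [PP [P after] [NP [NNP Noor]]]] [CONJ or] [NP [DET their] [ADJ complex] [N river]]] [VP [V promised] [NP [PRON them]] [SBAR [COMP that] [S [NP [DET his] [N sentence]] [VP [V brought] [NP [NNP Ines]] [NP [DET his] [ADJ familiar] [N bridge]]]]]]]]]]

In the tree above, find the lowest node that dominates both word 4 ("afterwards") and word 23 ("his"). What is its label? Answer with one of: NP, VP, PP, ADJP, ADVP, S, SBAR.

VP

Word 4 lies under S → VP → ADVP → ADV; word 23 lies under S → VP → SBAR → S → VP → SBAR → S → VP → NP → DET. The lowest shared node is the VP.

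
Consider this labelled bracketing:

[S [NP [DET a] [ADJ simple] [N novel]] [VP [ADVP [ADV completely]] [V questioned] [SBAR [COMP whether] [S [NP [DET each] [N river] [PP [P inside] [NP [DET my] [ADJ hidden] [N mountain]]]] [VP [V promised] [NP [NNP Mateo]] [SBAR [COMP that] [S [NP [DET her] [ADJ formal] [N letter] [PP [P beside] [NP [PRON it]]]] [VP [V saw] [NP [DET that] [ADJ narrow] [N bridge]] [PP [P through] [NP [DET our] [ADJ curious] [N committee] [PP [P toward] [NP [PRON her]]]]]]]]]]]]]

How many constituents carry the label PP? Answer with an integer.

The PP constituents are: [PP inside my hidden mountain]; [PP beside it]; [PP through our curious committee toward her]; [PP toward her]. Total: 4.

4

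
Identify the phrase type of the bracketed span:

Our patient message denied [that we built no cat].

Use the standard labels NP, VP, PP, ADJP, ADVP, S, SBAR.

The bracketed span "that we built no cat" is headed by "that", making it a subordinate clause (SBAR).

SBAR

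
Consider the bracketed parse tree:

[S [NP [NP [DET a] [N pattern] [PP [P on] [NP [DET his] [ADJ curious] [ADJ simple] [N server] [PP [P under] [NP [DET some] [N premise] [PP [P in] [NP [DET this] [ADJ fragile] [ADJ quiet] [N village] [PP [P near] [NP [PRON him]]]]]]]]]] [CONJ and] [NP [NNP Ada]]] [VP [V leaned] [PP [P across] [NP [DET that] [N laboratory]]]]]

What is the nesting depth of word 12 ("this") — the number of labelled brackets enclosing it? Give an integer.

Counting open brackets not yet closed at "this": [S [NP [NP [PP [NP [PP [NP [PP [NP [DET = 10.

10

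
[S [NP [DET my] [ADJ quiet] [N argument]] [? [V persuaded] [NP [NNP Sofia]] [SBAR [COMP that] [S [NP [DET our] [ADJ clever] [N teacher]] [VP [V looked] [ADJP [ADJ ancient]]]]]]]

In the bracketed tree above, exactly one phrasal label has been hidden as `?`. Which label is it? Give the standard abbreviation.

VP

A constituent whose immediate children are V 'persuaded', NP, SBAR is a verb phrase: VP.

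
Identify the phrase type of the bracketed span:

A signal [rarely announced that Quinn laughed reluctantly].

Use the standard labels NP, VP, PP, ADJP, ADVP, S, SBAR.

The bracketed span "rarely announced that Quinn laughed reluctantly" is headed by "announced", making it a verb phrase (VP).

VP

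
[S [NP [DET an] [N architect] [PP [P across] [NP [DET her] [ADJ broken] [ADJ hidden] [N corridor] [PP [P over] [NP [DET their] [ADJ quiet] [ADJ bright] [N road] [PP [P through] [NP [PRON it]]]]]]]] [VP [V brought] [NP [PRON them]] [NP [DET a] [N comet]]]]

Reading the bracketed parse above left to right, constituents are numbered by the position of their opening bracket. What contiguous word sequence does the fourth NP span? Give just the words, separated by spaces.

it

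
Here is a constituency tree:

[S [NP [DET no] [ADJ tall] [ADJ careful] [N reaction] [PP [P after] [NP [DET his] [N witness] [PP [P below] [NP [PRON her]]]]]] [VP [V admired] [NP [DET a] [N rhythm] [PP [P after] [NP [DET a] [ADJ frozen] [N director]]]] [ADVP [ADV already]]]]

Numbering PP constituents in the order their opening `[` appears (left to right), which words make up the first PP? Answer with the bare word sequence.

after his witness below her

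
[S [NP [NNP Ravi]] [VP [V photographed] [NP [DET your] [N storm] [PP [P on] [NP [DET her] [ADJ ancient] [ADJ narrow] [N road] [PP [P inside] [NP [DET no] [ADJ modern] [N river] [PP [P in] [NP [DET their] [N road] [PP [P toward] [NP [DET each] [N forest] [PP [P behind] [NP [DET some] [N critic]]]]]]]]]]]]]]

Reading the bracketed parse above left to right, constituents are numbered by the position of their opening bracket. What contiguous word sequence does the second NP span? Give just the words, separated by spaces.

your storm on her ancient narrow road inside no modern river in their road toward each forest behind some critic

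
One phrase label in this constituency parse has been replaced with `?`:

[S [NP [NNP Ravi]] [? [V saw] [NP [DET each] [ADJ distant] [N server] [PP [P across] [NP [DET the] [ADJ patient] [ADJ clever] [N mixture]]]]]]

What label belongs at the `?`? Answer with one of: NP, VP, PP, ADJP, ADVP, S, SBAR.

VP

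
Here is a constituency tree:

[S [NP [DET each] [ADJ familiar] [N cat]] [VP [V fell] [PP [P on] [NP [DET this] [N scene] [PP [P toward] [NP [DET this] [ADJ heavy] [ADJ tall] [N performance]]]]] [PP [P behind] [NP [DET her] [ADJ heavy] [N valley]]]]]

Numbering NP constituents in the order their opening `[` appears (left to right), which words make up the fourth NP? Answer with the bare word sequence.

her heavy valley

The NP opening brackets appear, in order, over: "each familiar cat"; "this scene toward this heavy tall performance"; "this heavy tall performance"; "her heavy valley". The fourth one spans "her heavy valley".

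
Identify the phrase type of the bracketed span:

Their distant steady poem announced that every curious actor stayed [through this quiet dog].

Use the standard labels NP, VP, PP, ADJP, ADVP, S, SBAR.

PP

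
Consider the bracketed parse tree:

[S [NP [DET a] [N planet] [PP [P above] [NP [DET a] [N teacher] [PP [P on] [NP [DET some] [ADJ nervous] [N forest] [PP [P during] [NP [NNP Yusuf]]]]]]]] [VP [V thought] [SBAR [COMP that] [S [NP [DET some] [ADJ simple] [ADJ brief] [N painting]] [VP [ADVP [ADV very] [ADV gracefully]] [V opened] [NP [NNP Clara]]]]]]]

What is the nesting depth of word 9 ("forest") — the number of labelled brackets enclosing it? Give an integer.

Counting open brackets not yet closed at "forest": [S [NP [PP [NP [PP [NP [N = 7.

7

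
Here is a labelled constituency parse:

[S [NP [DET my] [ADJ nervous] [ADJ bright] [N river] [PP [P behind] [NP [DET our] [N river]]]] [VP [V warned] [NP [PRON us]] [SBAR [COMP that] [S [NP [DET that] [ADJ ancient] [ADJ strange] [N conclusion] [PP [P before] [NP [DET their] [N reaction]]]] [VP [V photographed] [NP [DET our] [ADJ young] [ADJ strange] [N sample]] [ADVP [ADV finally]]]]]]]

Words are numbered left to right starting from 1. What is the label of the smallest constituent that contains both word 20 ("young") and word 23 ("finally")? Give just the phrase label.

VP

Word 20 lies under S → VP → SBAR → S → VP → NP → ADJ; word 23 lies under S → VP → SBAR → S → VP → ADVP → ADV. The lowest shared node is the VP.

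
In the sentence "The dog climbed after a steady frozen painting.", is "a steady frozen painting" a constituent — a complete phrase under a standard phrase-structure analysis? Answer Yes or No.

Yes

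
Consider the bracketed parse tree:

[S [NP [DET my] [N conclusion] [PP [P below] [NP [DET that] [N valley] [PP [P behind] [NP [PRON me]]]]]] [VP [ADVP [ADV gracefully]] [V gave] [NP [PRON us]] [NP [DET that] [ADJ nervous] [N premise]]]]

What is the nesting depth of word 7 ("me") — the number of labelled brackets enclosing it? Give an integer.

7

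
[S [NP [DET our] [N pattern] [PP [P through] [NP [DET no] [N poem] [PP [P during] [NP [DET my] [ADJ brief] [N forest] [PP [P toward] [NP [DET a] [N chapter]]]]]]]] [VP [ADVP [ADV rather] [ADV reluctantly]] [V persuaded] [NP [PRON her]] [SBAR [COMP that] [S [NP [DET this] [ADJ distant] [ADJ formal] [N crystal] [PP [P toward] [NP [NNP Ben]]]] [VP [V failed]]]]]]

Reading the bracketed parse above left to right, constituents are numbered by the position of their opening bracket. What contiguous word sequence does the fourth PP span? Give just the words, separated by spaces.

The PP opening brackets appear, in order, over: "through no poem during my brief forest toward a chapter"; "during my brief forest toward a chapter"; "toward a chapter"; "toward Ben". The fourth one spans "toward Ben".

toward Ben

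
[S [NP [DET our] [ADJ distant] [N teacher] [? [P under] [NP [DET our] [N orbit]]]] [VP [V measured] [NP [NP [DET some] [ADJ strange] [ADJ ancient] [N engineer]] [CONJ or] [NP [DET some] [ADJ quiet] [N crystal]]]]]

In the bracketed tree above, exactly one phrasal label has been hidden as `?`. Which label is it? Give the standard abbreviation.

PP

A constituent whose immediate children are P 'under', NP is a prepositional phrase: PP.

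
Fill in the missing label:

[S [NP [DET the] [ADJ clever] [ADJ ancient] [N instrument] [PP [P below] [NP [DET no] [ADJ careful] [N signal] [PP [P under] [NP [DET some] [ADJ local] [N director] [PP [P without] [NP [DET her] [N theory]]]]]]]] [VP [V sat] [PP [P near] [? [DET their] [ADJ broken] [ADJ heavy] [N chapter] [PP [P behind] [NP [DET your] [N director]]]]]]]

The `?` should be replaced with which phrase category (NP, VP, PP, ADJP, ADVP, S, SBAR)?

Looking at what the `?` directly dominates — DET 'their', ADJ 'broken', ADJ 'heavy', N 'chapter', PP — this is a noun phrase (NP).

NP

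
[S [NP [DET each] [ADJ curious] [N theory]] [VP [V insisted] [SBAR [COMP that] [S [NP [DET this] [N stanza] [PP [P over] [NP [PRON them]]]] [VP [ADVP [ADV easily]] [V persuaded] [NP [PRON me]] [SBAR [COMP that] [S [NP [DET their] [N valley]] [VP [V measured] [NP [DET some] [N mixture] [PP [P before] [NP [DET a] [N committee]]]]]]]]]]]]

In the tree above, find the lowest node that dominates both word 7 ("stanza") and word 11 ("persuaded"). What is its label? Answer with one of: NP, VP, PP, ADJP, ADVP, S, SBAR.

Word 7 lies under S → VP → SBAR → S → NP → N; word 11 lies under S → VP → SBAR → S → VP → V. The lowest shared node is the S.

S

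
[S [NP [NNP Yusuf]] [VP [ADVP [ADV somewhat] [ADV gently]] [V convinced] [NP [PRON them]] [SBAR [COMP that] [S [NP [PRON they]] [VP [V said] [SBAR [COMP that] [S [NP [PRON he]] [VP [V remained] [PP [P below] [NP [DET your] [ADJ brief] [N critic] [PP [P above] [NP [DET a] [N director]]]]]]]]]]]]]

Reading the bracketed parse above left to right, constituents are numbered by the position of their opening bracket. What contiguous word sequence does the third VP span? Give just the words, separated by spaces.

remained below your brief critic above a director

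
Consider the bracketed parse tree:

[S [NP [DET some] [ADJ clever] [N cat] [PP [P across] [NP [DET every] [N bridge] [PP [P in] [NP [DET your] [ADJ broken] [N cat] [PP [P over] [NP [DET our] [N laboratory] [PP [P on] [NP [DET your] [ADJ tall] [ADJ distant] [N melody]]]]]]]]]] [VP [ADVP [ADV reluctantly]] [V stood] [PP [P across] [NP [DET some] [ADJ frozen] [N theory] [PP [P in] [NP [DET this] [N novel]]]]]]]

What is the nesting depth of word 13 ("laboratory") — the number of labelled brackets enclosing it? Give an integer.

The word sits inside N, which is inside NP, inside PP, inside NP, inside PP, inside NP, inside PP, inside NP, inside S — 9 brackets in all.

9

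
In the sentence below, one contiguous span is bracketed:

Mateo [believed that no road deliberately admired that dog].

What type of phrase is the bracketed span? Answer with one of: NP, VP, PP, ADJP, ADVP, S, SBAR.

"believed" is the head of the bracketed span, so the span is a verb phrase: VP.

VP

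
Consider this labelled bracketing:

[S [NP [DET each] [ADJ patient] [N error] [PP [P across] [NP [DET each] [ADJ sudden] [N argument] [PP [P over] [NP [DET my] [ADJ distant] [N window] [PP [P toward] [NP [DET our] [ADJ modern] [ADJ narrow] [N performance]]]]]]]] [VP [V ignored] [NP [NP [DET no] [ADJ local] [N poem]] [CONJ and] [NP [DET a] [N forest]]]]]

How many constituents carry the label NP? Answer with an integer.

Scanning left to right, an opening `[NP` appears at word positions 1, 5, 9, 13, 18, 18, 22 — 7 in total.

7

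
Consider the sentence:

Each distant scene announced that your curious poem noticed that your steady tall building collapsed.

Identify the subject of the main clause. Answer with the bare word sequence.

each distant scene

In the main clause the verb is "announced"; the NP preceding it, "each distant scene", is the subject.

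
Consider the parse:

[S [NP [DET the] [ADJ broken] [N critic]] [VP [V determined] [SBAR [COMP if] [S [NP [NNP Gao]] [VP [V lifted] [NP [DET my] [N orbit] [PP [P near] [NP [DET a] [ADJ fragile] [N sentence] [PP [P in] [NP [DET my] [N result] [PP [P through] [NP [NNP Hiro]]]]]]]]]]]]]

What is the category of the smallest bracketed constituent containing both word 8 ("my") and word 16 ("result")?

NP

Word 8 lies under S → VP → SBAR → S → VP → NP → DET; word 16 lies under S → VP → SBAR → S → VP → NP → PP → NP → PP → NP → N. The lowest shared node is the NP.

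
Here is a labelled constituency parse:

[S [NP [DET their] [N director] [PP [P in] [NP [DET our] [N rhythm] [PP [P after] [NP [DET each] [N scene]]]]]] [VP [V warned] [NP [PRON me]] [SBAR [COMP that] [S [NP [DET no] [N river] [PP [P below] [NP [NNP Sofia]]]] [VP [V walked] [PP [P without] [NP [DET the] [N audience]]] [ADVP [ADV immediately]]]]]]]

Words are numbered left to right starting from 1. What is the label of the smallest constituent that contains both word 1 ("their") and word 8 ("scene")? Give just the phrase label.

NP

The smallest bracket enclosing both words is [NP their director in our rhythm after each scene], so the label is NP.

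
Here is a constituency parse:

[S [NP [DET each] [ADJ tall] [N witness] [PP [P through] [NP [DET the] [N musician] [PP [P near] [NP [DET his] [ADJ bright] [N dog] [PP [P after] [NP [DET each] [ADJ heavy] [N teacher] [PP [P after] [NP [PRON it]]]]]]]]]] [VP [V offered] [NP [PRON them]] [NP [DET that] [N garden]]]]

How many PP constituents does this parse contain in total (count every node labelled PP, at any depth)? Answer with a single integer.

4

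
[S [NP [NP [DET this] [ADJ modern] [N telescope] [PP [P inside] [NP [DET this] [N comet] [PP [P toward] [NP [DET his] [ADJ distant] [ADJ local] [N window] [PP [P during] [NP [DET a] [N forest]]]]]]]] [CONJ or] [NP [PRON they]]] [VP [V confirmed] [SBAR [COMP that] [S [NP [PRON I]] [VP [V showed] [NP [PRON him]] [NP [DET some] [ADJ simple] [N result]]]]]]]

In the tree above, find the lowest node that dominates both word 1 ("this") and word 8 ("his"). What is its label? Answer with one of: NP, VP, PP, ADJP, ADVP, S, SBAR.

Both words fall inside [NP this modern telescope inside this comet toward his distant local window during a forest] (words 1–14), and no smaller constituent contains them both. Label: NP.

NP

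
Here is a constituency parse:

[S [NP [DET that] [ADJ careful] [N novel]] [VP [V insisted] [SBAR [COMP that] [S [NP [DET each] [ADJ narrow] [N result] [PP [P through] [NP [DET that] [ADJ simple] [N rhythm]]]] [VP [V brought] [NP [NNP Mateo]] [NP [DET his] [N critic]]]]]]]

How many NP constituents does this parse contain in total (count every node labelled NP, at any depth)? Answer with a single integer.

5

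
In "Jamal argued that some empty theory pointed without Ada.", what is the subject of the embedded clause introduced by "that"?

"some empty theory" is the NP that combines with the VP headed by "pointed" to form the embedded clause introduced by "that" — the subject.

some empty theory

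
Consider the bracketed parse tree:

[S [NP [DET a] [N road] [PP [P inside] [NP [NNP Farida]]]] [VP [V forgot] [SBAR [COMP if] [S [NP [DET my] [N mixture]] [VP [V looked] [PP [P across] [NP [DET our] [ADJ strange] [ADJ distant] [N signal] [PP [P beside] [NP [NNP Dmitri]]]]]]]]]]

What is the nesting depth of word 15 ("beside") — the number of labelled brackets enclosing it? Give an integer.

9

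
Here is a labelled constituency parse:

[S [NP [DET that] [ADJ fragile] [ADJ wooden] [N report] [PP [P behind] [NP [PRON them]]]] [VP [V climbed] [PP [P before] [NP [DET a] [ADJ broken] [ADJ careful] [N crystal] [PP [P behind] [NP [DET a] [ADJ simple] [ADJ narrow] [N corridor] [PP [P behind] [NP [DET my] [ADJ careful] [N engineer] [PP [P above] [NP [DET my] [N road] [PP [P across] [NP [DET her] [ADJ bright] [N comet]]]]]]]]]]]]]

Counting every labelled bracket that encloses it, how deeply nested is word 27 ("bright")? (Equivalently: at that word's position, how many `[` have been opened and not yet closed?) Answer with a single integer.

13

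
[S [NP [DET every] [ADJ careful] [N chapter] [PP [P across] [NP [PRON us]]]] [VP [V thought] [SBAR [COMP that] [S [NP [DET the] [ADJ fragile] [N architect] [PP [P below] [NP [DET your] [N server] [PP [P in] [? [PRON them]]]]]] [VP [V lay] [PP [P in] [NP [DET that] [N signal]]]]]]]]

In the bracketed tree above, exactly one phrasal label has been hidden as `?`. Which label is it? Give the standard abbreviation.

The `?` node immediately contains: PRON 'them'. That is the internal structure of a noun phrase, so the label is NP.

NP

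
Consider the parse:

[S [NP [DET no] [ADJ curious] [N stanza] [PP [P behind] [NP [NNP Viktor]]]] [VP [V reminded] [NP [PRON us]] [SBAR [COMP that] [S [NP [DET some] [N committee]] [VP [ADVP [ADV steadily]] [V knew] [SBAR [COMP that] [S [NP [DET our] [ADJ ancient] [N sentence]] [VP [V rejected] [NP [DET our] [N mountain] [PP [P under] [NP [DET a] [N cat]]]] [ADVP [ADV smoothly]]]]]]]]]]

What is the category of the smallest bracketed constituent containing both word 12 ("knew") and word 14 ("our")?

Both words fall inside [VP steadily knew that our ancient sentence rejected our mountain under a cat smoothly] (words 11–23), and no smaller constituent contains them both. Label: VP.

VP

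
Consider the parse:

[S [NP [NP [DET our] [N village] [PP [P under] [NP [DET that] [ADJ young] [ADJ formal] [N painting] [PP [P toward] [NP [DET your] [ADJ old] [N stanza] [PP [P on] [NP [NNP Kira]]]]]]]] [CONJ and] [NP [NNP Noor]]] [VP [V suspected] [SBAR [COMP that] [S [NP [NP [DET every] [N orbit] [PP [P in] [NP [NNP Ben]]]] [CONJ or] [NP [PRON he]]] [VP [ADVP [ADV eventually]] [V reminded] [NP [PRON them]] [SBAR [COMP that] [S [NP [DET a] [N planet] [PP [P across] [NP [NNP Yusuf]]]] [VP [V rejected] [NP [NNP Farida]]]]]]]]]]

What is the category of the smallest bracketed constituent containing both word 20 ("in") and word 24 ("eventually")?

Word 20 lies under S → VP → SBAR → S → NP → NP → PP → P; word 24 lies under S → VP → SBAR → S → VP → ADVP → ADV. The lowest shared node is the S.

S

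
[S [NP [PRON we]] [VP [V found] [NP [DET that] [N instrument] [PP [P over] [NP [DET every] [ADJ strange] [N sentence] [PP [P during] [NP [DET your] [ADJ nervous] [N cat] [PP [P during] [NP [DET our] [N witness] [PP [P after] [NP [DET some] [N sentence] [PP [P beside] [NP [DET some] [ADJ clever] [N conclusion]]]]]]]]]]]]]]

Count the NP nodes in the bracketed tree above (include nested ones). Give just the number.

7

The NP constituents are: [NP we]; [NP that instrument over every strange sentence during your nervous cat during our witness after some sentence beside some clever conclusion]; [NP every strange sentence during your nervous cat during our witness after some sentence beside some clever conclusion]; [NP your nervous cat during our witness after some sentence beside some clever conclusion]; [NP our witness after some sentence beside some clever conclusion]; [NP some sentence beside some clever conclusion] …. Total: 7.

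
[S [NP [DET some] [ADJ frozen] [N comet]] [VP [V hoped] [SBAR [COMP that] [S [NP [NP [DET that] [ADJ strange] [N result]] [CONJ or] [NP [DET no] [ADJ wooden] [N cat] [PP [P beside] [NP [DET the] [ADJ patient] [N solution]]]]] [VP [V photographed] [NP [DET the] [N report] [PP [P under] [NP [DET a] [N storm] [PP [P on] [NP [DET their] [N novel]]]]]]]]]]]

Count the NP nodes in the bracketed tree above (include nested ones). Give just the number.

8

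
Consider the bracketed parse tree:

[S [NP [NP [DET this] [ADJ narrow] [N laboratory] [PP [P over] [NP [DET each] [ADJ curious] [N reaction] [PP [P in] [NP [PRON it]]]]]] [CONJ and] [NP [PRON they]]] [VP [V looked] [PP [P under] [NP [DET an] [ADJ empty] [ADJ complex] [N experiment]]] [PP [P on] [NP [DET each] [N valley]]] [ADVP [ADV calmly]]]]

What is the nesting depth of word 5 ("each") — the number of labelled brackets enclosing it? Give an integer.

6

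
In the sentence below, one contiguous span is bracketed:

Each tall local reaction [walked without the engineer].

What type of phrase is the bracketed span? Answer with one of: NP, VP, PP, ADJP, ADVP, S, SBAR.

"walked" is the head of the bracketed span, so the span is a verb phrase: VP.

VP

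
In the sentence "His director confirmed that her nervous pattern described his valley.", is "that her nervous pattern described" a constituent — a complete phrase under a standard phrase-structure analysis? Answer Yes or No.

No

The smallest constituent containing the whole sequence is the subordinate clause [SBAR that her nervous pattern described his valley], but the sequence is only part of it — it straddles the boundary between complementizer "that" and clause "her nervous pattern described his valley".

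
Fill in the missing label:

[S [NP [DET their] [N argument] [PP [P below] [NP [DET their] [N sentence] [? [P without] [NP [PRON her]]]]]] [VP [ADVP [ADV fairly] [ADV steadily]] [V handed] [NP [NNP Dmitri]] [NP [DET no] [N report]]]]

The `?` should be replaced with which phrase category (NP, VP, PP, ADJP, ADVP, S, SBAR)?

PP

Looking at what the `?` directly dominates — P 'without', NP — this is a prepositional phrase (PP).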